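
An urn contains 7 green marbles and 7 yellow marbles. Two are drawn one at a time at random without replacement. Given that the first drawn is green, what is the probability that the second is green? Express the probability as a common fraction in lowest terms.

6/13

After removing one green, 13 remain: 6 green and 7 yellow.
So the probability the next is green is 6/13.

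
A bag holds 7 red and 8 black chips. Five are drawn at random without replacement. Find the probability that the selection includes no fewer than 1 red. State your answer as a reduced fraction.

421/429

There are C(15,5) = 3003 ways to choose the 5.
The complement is all 5 are black: C(8,5) = 56.
Probability = 1 − 56/3003 = 2947/3003 = 421/429.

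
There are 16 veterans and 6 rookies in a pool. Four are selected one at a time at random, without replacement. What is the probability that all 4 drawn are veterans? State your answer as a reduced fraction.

52/209

Multiply the conditional probabilities at each draw: 16/22 · 15/21 · 14/20 · 13/19 = 43680/175560 = 52/209.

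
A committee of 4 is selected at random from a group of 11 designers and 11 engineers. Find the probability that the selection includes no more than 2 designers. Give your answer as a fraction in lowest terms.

Total selections: C(22,4) = 7315.
Count the complement (more than 2 designers): C(11,3)·C(11,1) + C(11,4)·C(11,0) = 1815 + 330 = 2145.
Probability = 1 − 2145/7315 = 5170/7315 = 94/133.

94/133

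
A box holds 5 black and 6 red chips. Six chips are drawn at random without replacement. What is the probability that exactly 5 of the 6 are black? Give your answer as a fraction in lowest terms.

1/77

Total number of selections: C(11,6) = 462.
Selections with exactly 5 black: choose 5 of the 5 black and 1 of the 6 red, C(5,5)·C(6,1) = 1·6 = 6.
Probability = 6/462 = 1/77.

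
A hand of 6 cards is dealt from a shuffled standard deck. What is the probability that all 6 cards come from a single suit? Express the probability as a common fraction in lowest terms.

66/195755

There are C(52,6) = 20358520 possible 6-card hands.
Hands of one suit: 4 suits × C(13,6) = 4·1716 = 6864.
Probability = 6864/20358520 = 66/195755.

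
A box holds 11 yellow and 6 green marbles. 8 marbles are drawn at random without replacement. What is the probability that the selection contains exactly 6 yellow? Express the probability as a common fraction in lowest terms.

63/221

Total number of selections: C(17,8) = 24310.
Selections with exactly 6 yellow: choose 6 of the 11 yellow and 2 of the 6 green, C(11,6)·C(6,2) = 462·15 = 6930.
Probability = 6930/24310 = 63/221.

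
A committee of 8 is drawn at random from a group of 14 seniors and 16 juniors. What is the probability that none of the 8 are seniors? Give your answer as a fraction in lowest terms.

22/10005

There are C(30,8) = 5852925 possible selections.
Selections with no seniors (all juniors): C(16,8) = 12870.
Probability = 12870/5852925 = 22/10005.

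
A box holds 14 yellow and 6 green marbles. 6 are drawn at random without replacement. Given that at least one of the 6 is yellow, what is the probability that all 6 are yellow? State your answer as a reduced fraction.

Work in counts. Selections with at least one yellow: C(20,6) − C(6,6) = 38760 − 1 = 38759.
Of those, selections where all 6 are yellow: C(14,6) = 3003.
Conditional probability = 3003/38759 = 429/5537.

429/5537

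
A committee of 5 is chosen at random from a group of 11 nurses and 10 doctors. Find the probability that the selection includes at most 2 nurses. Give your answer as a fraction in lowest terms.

1018/2261

There are C(21,5) = 20349 ways to choose the 5.
Favorable selections (at most 2 nurses): C(11,0)·C(10,5) + C(11,1)·C(10,4) + C(11,2)·C(10,3) = 252 + 2310 + 6600 = 9162.
Probability = 9162/20349 = 1018/2261.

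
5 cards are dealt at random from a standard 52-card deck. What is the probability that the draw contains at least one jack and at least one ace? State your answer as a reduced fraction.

There are C(52,5) = 2598960 possible draws.
By inclusion-exclusion on the complements, draws missing all jacks or all aces: C(48,5) + C(48,5) − C(44,5) = 1712304 + 1712304 − 1086008 = 2338600.
So draws with at least one of each: 2598960 − 2338600 = 260360, probability 260360/2598960 = 6509/64974.

6509/64974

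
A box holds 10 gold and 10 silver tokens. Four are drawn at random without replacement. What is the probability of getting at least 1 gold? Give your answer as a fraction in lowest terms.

There are C(20,4) = 4845 ways to choose the 4.
The complement is all 4 are silver: C(10,4) = 210.
Probability = 1 − 210/4845 = 4635/4845 = 309/323.

309/323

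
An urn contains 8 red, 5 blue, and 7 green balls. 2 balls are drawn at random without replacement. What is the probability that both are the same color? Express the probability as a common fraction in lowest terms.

59/190

There are C(20,2) = 190 ways to draw 2 balls.
All same color: C(8,2) + C(5,2) + C(7,2) = 28 + 10 + 21 = 59.
Probability = 59/190.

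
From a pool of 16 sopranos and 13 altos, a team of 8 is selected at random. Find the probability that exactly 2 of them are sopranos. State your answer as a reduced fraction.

The sample space is all 8-subsets of the 29: C(29,8) = 4292145.
Selections with exactly 2 sopranos: choose 2 of the 16 sopranos and 6 of the 13 altos, C(16,2)·C(13,6) = 120·1716 = 205920.
Probability = 205920/4292145 = 32/667.

32/667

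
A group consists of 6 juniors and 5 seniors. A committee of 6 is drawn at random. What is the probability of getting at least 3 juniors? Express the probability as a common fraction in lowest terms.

Total selections: C(11,6) = 462.
Count the complement (fewer than 3 juniors): C(6,1)·C(5,5) + C(6,2)·C(5,4) = 6 + 75 = 81.
Probability = 1 − 81/462 = 381/462 = 127/154.

127/154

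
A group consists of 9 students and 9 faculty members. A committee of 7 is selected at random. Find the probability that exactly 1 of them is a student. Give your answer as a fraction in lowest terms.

21/884

The sample space is all 7-subsets of the 18: C(18,7) = 31824.
Selections with exactly 1 student: choose 1 of the 9 students and 6 of the 9 faculty members, C(9,1)·C(9,6) = 9·84 = 756.
Probability = 756/31824 = 21/884.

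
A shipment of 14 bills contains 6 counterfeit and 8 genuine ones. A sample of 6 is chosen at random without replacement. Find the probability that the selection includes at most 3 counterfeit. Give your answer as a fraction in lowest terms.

362/429

There are C(14,6) = 3003 ways to choose the 6.
Count the complement (more than 3 counterfeit): C(6,4)·C(8,2) + C(6,5)·C(8,1) + C(6,6)·C(8,0) = 420 + 48 + 1 = 469.
Probability = 1 − 469/3003 = 2534/3003 = 362/429.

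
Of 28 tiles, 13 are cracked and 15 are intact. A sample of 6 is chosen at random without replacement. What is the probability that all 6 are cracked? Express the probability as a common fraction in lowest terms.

There are C(28,6) = 376740 possible selections.
Selections with all cracked: C(13,6) = 1716.
Probability = 1716/376740 = 11/2415.

11/2415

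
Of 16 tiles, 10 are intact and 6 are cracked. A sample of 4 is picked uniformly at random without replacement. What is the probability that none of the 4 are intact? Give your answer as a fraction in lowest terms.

There are C(16,4) = 1820 possible selections.
Selections with no intact (all cracked): C(6,4) = 15.
Probability = 15/1820 = 3/364.

3/364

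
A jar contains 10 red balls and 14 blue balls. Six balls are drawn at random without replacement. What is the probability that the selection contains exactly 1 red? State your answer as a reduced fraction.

There are C(24,6) = 134596 ways to choose 6 from 24.
Selections with exactly 1 red: choose 1 of the 10 red and 5 of the 14 blue, C(10,1)·C(14,5) = 10·2002 = 20020.
Probability = 20020/134596 = 65/437.

65/437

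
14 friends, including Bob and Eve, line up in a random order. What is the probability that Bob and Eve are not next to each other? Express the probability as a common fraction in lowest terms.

6/7

There are 14! = 87178291200 arrangements.
Arrangements with Bob and Eve adjacent: 2·13! = 12454041600.
So not adjacent: 87178291200 − 12454041600 = 74724249600, probability 74724249600/87178291200 = 6/7.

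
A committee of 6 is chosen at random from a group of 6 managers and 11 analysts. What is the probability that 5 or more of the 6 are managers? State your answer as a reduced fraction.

Total selections: C(17,6) = 12376.
Favorable selections (5 or more managers): C(6,5)·C(11,1) + C(6,6)·C(11,0) = 66 + 1 = 67.
Probability = 67/12376.

67/12376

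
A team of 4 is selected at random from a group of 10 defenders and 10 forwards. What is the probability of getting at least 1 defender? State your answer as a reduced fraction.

Total selections: C(20,4) = 4845.
The complement is all 4 are forwards: C(10,4) = 210.
Probability = 1 − 210/4845 = 4635/4845 = 309/323.

309/323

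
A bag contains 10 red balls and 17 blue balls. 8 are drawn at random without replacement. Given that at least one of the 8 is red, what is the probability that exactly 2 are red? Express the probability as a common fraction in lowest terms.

8568/33781

Work in counts. Selections with at least one red: C(27,8) − C(17,8) = 2220075 − 24310 = 2195765.
Of those, selections where exactly 2 are red: C(10,2)·C(17,6) = 45·12376 = 556920.
Conditional probability = 556920/2195765 = 8568/33781.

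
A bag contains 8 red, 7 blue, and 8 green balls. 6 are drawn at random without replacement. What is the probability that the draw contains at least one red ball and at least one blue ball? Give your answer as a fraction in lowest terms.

12566/14421

There are C(23,6) = 100947 possible draws.
By inclusion-exclusion on the complements, draws missing all red or all blue: C(15,6) + C(16,6) − C(8,6) = 5005 + 8008 − 28 = 12985.
So draws with at least one of each: 100947 − 12985 = 87962, probability 87962/100947 = 12566/14421.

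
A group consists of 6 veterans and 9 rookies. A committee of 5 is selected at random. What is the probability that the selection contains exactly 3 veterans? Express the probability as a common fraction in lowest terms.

The sample space is all 5-subsets of the 15: C(15,5) = 3003.
Selections with exactly 3 veterans: choose 3 of the 6 veterans and 2 of the 9 rookies, C(6,3)·C(9,2) = 20·36 = 720.
Probability = 720/3003 = 240/1001.

240/1001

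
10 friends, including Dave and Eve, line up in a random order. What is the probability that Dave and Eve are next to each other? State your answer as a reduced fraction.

There are 10! = 3628800 arrangements.
Treat Dave and Eve as a block: 9! arrangements of the blocks × 2 orders within the block = 2·362880 = 725760.
Probability = 725760/3628800 = 1/5.

1/5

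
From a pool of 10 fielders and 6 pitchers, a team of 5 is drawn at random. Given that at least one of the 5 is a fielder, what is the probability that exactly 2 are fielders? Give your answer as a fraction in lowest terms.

150/727

Work in counts. Selections with at least one fielder: C(16,5) − C(6,5) = 4368 − 6 = 4362.
Of those, selections where exactly 2 are fielders: C(10,2)·C(6,3) = 45·20 = 900.
Conditional probability = 900/4362 = 150/727.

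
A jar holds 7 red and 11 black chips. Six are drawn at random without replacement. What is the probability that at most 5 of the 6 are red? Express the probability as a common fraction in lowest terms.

2651/2652

Total selections: C(18,6) = 18564.
Favorable selections (at most 5 red): C(7,0)·C(11,6) + C(7,1)·C(11,5) + C(7,2)·C(11,4) + C(7,3)·C(11,3) + C(7,4)·C(11,2) + C(7,5)·C(11,1) = 462 + 3234 + 6930 + 5775 + 1925 + 231 = 18557.
Probability = 18557/18564 = 2651/2652.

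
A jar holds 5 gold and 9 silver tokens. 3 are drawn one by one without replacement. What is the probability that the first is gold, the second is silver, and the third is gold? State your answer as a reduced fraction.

Multiply the conditional probabilities at each draw: 5/14 · 9/13 · 4/12 = 180/2184 = 15/182.

15/182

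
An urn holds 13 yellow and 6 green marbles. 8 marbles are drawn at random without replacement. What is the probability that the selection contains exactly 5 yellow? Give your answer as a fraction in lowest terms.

The sample space is all 8-subsets of the 19: C(19,8) = 75582.
Selections with exactly 5 yellow: choose 5 of the 13 yellow and 3 of the 6 green, C(13,5)·C(6,3) = 1287·20 = 25740.
Probability = 25740/75582 = 110/323.

110/323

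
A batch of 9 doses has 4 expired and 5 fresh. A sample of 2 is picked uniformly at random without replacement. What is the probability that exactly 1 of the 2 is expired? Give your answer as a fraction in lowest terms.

The sample space is all 2-subsets of the 9: C(9,2) = 36.
Selections with exactly 1 expired: choose 1 of the 4 expired and 1 of the 5 fresh, C(4,1)·C(5,1) = 4·5 = 20.
Probability = 20/36 = 5/9.

5/9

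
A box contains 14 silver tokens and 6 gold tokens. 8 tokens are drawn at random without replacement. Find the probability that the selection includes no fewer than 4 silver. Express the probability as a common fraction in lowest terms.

1903/1938

Total selections: C(20,8) = 125970.
Count the complement (fewer than 4 silver): C(14,2)·C(6,6) + C(14,3)·C(6,5) = 91 + 2184 = 2275.
Probability = 1 − 2275/125970 = 123695/125970 = 1903/1938.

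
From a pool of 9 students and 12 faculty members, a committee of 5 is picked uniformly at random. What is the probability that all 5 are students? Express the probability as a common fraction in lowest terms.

There are C(21,5) = 20349 possible selections.
Selections with all students: C(9,5) = 126.
Probability = 126/20349 = 2/323.

2/323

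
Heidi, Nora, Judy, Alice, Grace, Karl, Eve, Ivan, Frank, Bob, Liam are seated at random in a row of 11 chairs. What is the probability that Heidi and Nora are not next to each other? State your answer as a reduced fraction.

There are 11! = 39916800 arrangements.
Arrangements with Heidi and Nora adjacent: 2·10! = 7257600.
So not adjacent: 39916800 − 7257600 = 32659200, probability 32659200/39916800 = 9/11.

9/11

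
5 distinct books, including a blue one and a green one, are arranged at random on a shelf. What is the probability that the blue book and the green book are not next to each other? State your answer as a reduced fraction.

There are 5! = 120 arrangements.
Arrangements with the blue book and the green book adjacent: 2·4! = 48.
So not adjacent: 120 − 48 = 72, probability 72/120 = 3/5.

3/5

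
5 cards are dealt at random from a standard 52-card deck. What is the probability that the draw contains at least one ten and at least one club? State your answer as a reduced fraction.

229297/866320

There are C(52,5) = 2598960 possible draws.
By inclusion-exclusion on the complements, draws missing all tens or all clubs: C(48,5) + C(39,5) − C(36,5) = 1712304 + 575757 − 376992 = 1911069.
So draws with at least one of each: 2598960 − 1911069 = 687891, probability 687891/2598960 = 229297/866320.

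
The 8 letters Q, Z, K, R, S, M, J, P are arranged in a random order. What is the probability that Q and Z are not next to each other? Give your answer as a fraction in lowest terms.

3/4

There are 8! = 40320 arrangements.
Arrangements with Q and Z adjacent: 2·7! = 10080.
So not adjacent: 40320 − 10080 = 30240, probability 30240/40320 = 3/4.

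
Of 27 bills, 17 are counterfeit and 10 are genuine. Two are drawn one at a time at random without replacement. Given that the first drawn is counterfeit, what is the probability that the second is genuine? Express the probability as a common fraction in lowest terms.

5/13

After removing one counterfeit, 26 remain: 16 counterfeit and 10 genuine.
So the probability the next is genuine is 10/26 = 5/13.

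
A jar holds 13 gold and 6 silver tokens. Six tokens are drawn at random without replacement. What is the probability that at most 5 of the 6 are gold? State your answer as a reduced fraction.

2118/2261

There are C(19,6) = 27132 ways to choose the 6.
The complement is exactly 6 gold: C(13,6)·C(6,0) = 1716.
Probability = 1 − 1716/27132 = 25416/27132 = 2118/2261.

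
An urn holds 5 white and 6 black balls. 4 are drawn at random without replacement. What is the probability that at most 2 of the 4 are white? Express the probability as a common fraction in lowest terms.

53/66

Total selections: C(11,4) = 330.
Count the complement (more than 2 white): C(5,3)·C(6,1) + C(5,4)·C(6,0) = 60 + 5 = 65.
Probability = 1 − 65/330 = 265/330 = 53/66.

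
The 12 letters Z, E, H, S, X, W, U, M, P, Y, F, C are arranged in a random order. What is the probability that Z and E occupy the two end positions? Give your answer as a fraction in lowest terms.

There are 12! = 479001600 arrangements.
Place Z and E at the ends in 2 ways, arrange the remaining 10 in 10! = 3628800 ways: 2·3628800 = 7257600.
Probability = 7257600/479001600 = 1/66.

1/66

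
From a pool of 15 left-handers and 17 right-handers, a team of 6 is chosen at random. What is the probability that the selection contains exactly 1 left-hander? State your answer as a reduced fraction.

There are C(32,6) = 906192 ways to choose 6 from 32.
Selections with exactly 1 left-hander: choose 1 of the 15 left-handers and 5 of the 17 right-handers, C(15,1)·C(17,5) = 15·6188 = 92820.
Probability = 92820/906192 = 1105/10788.

1105/10788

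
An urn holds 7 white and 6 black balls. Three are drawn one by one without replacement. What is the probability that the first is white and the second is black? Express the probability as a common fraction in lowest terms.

7/26

Multiply the conditional probabilities at each draw: 7/13 · 6/12 = 42/156 = 7/26.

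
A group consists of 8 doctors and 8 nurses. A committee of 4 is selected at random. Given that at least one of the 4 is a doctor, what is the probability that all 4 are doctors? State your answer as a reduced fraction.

Work in counts. Selections with at least one doctor: C(16,4) − C(8,4) = 1820 − 70 = 1750.
Of those, selections where all 4 are doctors: C(8,4) = 70.
Conditional probability = 70/1750 = 1/25.

1/25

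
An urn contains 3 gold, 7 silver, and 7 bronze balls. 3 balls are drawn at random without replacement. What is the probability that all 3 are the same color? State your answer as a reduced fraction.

71/680

There are C(17,3) = 680 ways to draw 3 balls.
All same color: C(3,3) + C(7,3) + C(7,3) = 1 + 35 + 35 = 71.
Probability = 71/680.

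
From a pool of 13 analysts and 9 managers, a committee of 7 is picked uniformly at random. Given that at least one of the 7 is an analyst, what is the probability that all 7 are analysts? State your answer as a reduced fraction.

Work in counts. Selections with at least one analyst: C(22,7) − C(9,7) = 170544 − 36 = 170508.
Of those, selections where all 7 are analysts: C(13,7) = 1716.
Conditional probability = 1716/170508 = 11/1093.

11/1093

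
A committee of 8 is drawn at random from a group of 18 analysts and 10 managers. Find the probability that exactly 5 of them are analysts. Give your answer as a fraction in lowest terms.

1088/3289

The sample space is all 8-subsets of the 28: C(28,8) = 3108105.
Selections with exactly 5 analysts: choose 5 of the 18 analysts and 3 of the 10 managers, C(18,5)·C(10,3) = 8568·120 = 1028160.
Probability = 1028160/3108105 = 1088/3289.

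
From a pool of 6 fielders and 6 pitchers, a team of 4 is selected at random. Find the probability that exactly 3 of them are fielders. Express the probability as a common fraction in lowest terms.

8/33

There are C(12,4) = 495 ways to choose 4 from 12.
Selections with exactly 3 fielders: choose 3 of the 6 fielders and 1 of the 6 pitchers, C(6,3)·C(6,1) = 20·6 = 120.
Probability = 120/495 = 8/33.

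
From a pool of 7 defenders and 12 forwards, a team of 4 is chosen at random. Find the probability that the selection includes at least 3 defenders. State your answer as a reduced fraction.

Total selections: C(19,4) = 3876.
Favorable selections (at least 3 defenders): C(7,3)·C(12,1) + C(7,4)·C(12,0) = 420 + 35 = 455.
Probability = 455/3876.

455/3876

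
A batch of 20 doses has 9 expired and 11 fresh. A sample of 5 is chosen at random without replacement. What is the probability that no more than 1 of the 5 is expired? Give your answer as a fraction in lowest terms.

Total selections: C(20,5) = 15504.
Favorable selections (no more than 1 expired): C(9,0)·C(11,5) + C(9,1)·C(11,4) = 462 + 2970 = 3432.
Probability = 3432/15504 = 143/646.

143/646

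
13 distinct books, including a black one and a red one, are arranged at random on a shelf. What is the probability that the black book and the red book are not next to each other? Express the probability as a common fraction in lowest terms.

11/13

There are 13! = 6227020800 arrangements.
Arrangements with the black book and the red book adjacent: 2·12! = 958003200.
So not adjacent: 6227020800 − 958003200 = 5269017600, probability 5269017600/6227020800 = 11/13.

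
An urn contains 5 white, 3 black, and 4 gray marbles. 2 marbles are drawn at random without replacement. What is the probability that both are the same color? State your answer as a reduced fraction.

19/66

There are C(12,2) = 66 ways to draw 2 marbles.
All same color: C(5,2) + C(3,2) + C(4,2) = 10 + 3 + 6 = 19.
Probability = 19/66.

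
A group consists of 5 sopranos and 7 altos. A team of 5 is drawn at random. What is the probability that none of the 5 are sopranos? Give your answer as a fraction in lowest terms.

There are C(12,5) = 792 possible selections.
Selections with no sopranos (all altos): C(7,5) = 21.
Probability = 21/792 = 7/264.

7/264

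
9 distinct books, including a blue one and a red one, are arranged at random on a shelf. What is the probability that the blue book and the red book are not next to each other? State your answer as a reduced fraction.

7/9

There are 9! = 362880 arrangements.
Arrangements with the blue book and the red book adjacent: 2·8! = 80640.
So not adjacent: 362880 − 80640 = 282240, probability 282240/362880 = 7/9.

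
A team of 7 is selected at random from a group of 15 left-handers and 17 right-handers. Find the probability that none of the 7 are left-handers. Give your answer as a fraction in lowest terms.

187/32364

There are C(32,7) = 3365856 possible selections.
Selections with no left-handers (all right-handers): C(17,7) = 19448.
Probability = 19448/3365856 = 187/32364.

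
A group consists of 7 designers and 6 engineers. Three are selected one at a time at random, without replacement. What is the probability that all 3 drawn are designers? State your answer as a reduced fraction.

35/286

Multiply the conditional probabilities at each draw: 7/13 · 6/12 · 5/11 = 210/1716 = 35/286.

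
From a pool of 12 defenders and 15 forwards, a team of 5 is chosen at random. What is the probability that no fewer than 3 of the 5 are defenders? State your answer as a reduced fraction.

803/2070

There are C(27,5) = 80730 ways to choose the 5.
Favorable selections (no fewer than 3 defenders): C(12,3)·C(15,2) + C(12,4)·C(15,1) + C(12,5)·C(15,0) = 23100 + 7425 + 792 = 31317.
Probability = 31317/80730 = 803/2070.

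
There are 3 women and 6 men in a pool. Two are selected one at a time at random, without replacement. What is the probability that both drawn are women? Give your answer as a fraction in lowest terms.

1/12

Multiply the conditional probabilities at each draw: 3/9 · 2/8 = 6/72 = 1/12.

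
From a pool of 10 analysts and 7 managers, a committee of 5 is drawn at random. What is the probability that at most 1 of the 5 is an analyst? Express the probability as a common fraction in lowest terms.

53/884

Total selections: C(17,5) = 6188.
Favorable selections (at most 1 analyst): C(10,0)·C(7,5) + C(10,1)·C(7,4) = 21 + 350 = 371.
Probability = 371/6188 = 53/884.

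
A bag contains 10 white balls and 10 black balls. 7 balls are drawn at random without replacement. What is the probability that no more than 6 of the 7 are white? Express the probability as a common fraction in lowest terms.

645/646

Total selections: C(20,7) = 77520.
The complement is exactly 7 white: C(10,7)·C(10,0) = 120.
Probability = 1 − 120/77520 = 77400/77520 = 645/646.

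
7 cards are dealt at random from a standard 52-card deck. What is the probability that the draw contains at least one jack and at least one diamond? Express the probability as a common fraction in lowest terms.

53122231/133784560

There are C(52,7) = 133784560 possible draws.
By inclusion-exclusion on the complements, draws missing all jacks or all diamonds: C(48,7) + C(39,7) − C(36,7) = 73629072 + 15380937 − 8347680 = 80662329.
So draws with at least one of each: 133784560 − 80662329 = 53122231, probability 53122231/133784560.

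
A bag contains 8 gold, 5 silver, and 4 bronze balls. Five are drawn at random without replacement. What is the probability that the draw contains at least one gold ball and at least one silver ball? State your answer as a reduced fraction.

155/182

There are C(17,5) = 6188 possible draws.
By inclusion-exclusion on the complements, draws missing all gold or all silver: C(9,5) + C(12,5) − C(4,5) = 126 + 792 − 0 = 918.
So draws with at least one of each: 6188 − 918 = 5270, probability 5270/6188 = 155/182.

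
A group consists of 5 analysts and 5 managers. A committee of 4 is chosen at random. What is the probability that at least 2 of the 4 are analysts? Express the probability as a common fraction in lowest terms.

There are C(10,4) = 210 ways to choose the 4.
Count the complement (fewer than 2 analysts): C(5,0)·C(5,4) + C(5,1)·C(5,3) = 5 + 50 = 55.
Probability = 1 − 55/210 = 155/210 = 31/42.

31/42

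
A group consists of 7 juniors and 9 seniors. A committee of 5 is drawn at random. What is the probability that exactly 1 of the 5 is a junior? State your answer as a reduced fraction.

21/104

There are C(16,5) = 4368 ways to choose 5 from 16.
Selections with exactly 1 junior: choose 1 of the 7 juniors and 4 of the 9 seniors, C(7,1)·C(9,4) = 7·126 = 882.
Probability = 882/4368 = 21/104.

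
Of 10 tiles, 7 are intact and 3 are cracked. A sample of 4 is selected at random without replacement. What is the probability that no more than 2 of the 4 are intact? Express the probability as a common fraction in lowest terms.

Total selections: C(10,4) = 210.
Favorable selections (no more than 2 intact): C(7,1)·C(3,3) + C(7,2)·C(3,2) = 7 + 63 = 70.
Probability = 70/210 = 1/3.

1/3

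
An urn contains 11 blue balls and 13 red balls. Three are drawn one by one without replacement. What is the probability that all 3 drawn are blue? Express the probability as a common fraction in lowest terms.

Multiply the conditional probabilities at each draw: 11/24 · 10/23 · 9/22 = 990/12144 = 15/184.

15/184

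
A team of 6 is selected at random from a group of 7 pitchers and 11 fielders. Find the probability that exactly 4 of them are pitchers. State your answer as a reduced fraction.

275/2652

Total number of selections: C(18,6) = 18564.
Selections with exactly 4 pitchers: choose 4 of the 7 pitchers and 2 of the 11 fielders, C(7,4)·C(11,2) = 35·55 = 1925.
Probability = 1925/18564 = 275/2652.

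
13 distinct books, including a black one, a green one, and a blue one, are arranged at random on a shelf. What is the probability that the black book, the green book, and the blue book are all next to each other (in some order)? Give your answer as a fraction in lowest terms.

1/26

There are 13! = 6227020800 arrangements.
Treat the three as one block: 11! placements × 3! orders within the block = 39916800·6 = 239500800.
Probability = 239500800/6227020800 = 1/26.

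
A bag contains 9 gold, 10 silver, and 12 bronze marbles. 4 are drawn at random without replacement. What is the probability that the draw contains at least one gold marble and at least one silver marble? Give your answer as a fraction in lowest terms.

There are C(31,4) = 31465 possible draws.
By inclusion-exclusion on the complements, draws missing all gold or all silver: C(22,4) + C(21,4) − C(12,4) = 7315 + 5985 − 495 = 12805.
So draws with at least one of each: 31465 − 12805 = 18660, probability 18660/31465 = 3732/6293.

3732/6293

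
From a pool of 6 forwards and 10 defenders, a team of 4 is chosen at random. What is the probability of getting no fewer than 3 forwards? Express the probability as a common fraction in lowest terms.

43/364

Total selections: C(16,4) = 1820.
Favorable selections (no fewer than 3 forwards): C(6,3)·C(10,1) + C(6,4)·C(10,0) = 200 + 15 = 215.
Probability = 215/1820 = 43/364.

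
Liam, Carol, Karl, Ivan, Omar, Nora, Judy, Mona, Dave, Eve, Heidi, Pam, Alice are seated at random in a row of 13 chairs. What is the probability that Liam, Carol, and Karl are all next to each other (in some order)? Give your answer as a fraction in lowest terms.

There are 13! = 6227020800 arrangements.
Treat the three as one block: 11! placements × 3! orders within the block = 39916800·6 = 239500800.
Probability = 239500800/6227020800 = 1/26.

1/26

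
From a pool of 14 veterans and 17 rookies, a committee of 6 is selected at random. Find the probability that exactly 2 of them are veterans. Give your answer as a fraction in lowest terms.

The sample space is all 6-subsets of the 31: C(31,6) = 736281.
Selections with exactly 2 veterans: choose 2 of the 14 veterans and 4 of the 17 rookies, C(14,2)·C(17,4) = 91·2380 = 216580.
Probability = 216580/736281 = 2380/8091.

2380/8091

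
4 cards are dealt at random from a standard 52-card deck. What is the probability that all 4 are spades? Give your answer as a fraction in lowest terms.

11/4165

There are C(52,4) = 270725 possible 4-card hands.
Hands that are all spades: C(13,4) = 715.
Probability = 715/270725 = 11/4165.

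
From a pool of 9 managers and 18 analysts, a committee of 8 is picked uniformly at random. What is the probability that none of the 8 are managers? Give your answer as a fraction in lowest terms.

There are C(27,8) = 2220075 possible selections.
Selections with no managers (all analysts): C(18,8) = 43758.
Probability = 43758/2220075 = 34/1725.

34/1725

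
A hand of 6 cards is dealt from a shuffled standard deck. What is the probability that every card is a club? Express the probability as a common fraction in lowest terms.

33/391510

There are C(52,6) = 20358520 possible 6-card hands.
Hands that are all clubs: C(13,6) = 1716.
Probability = 1716/20358520 = 33/391510.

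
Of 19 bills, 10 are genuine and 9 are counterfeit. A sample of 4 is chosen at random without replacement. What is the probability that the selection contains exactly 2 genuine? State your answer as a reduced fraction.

Total number of selections: C(19,4) = 3876.
Selections with exactly 2 genuine: choose 2 of the 10 genuine and 2 of the 9 counterfeit, C(10,2)·C(9,2) = 45·36 = 1620.
Probability = 1620/3876 = 135/323.

135/323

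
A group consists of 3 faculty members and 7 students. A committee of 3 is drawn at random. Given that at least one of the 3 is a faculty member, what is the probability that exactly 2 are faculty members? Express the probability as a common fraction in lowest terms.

21/85

Work in counts. Selections with at least one faculty member: C(10,3) − C(7,3) = 120 − 35 = 85.
Of those, selections where exactly 2 are faculty members: C(3,2)·C(7,1) = 3·7 = 21.
Conditional probability = 21/85.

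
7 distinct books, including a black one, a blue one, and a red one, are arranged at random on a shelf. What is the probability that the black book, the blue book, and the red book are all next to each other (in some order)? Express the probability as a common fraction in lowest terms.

There are 7! = 5040 arrangements.
Treat the three as one block: 5! placements × 3! orders within the block = 120·6 = 720.
Probability = 720/5040 = 1/7.

1/7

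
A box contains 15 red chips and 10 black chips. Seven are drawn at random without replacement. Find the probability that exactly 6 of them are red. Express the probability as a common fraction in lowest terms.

91/874

Total number of selections: C(25,7) = 480700.
Selections with exactly 6 red: choose 6 of the 15 red and 1 of the 10 black, C(15,6)·C(10,1) = 5005·10 = 50050.
Probability = 50050/480700 = 91/874.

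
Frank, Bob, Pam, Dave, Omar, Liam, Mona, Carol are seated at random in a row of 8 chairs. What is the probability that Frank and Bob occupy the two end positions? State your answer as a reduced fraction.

There are 8! = 40320 arrangements.
Place Frank and Bob at the ends in 2 ways, arrange the remaining 6 in 6! = 720 ways: 2·720 = 1440.
Probability = 1440/40320 = 1/28.

1/28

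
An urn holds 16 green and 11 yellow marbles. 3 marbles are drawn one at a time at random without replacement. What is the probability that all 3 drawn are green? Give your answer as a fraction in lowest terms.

112/585

Multiply the conditional probabilities at each draw: 16/27 · 15/26 · 14/25 = 3360/17550 = 112/585.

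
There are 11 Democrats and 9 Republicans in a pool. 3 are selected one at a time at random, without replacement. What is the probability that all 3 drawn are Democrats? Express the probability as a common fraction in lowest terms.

11/76

Multiply the conditional probabilities at each draw: 11/20 · 10/19 · 9/18 = 990/6840 = 11/76.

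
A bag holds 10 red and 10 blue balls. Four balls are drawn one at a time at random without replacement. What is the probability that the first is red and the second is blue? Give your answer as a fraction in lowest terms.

5/19

Multiply the conditional probabilities at each draw: 10/20 · 10/19 = 100/380 = 5/19.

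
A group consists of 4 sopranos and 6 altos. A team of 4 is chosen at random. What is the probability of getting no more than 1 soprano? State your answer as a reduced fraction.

19/42

Total selections: C(10,4) = 210.
Favorable selections (no more than 1 soprano): C(4,0)·C(6,4) + C(4,1)·C(6,3) = 15 + 80 = 95.
Probability = 95/210 = 19/42.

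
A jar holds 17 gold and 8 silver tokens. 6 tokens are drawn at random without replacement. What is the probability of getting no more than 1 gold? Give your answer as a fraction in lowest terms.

Total selections: C(25,6) = 177100.
Favorable selections (no more than 1 gold): C(17,0)·C(8,6) + C(17,1)·C(8,5) = 28 + 952 = 980.
Probability = 980/177100 = 7/1265.

7/1265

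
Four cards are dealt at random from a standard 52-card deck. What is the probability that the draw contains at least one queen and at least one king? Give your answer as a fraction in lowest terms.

1332/20825

There are C(52,4) = 270725 possible draws.
By inclusion-exclusion on the complements, draws missing all queens or all kings: C(48,4) + C(48,4) − C(44,4) = 194580 + 194580 − 135751 = 253409.
So draws with at least one of each: 270725 − 253409 = 17316, probability 17316/270725 = 1332/20825.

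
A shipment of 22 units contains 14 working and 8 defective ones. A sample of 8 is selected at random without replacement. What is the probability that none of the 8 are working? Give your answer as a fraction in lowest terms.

1/319770

There are C(22,8) = 319770 possible selections.
Selections with no working (all defective): C(8,8) = 1.
Probability = 1/319770.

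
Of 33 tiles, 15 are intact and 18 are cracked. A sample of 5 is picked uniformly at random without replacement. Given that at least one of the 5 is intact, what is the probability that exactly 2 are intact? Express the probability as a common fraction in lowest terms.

Work in counts. Selections with at least one intact: C(33,5) − C(18,5) = 237336 − 8568 = 228768.
Of those, selections where exactly 2 are intact: C(15,2)·C(18,3) = 105·816 = 85680.
Conditional probability = 85680/228768 = 1785/4766.

1785/4766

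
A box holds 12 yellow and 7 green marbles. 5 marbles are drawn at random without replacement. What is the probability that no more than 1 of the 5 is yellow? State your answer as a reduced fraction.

Total selections: C(19,5) = 11628.
Favorable selections (no more than 1 yellow): C(12,0)·C(7,5) + C(12,1)·C(7,4) = 21 + 420 = 441.
Probability = 441/11628 = 49/1292.

49/1292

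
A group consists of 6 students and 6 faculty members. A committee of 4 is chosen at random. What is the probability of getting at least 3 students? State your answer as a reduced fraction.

Total selections: C(12,4) = 495.
Favorable selections (at least 3 students): C(6,3)·C(6,1) + C(6,4)·C(6,0) = 120 + 15 = 135.
Probability = 135/495 = 3/11.

3/11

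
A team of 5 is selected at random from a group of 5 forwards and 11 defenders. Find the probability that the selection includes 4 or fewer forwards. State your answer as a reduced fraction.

4367/4368

Total selections: C(16,5) = 4368.
The complement is exactly 5 forwards: C(5,5)·C(11,0) = 1.
Probability = 1 − 1/4368 = 4367/4368.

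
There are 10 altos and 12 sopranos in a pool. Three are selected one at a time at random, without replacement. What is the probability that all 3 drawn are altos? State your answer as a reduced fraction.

6/77

Multiply the conditional probabilities at each draw: 10/22 · 9/21 · 8/20 = 720/9240 = 6/77.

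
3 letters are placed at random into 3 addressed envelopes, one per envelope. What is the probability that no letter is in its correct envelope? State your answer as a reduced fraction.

There are 3! = 6 assignments.
By inclusion-exclusion, assignments with no fixed points: C(3,0)·3! − C(3,1)·2! + C(3,2)·1! − C(3,3)·0! = 2.
Probability = 2/6 = 1/3.

1/3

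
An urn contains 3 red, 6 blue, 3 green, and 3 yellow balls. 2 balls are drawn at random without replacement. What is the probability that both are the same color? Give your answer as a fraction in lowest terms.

There are C(15,2) = 105 ways to draw 2 balls.
All same color: C(3,2) + C(6,2) + C(3,2) + C(3,2) = 3 + 15 + 3 + 3 = 24.
Probability = 24/105 = 8/35.

8/35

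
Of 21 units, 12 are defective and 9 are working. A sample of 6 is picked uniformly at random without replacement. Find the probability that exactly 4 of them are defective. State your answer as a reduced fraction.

1485/4522

There are C(21,6) = 54264 ways to choose 6 from 21.
Selections with exactly 4 defective: choose 4 of the 12 defective and 2 of the 9 working, C(12,4)·C(9,2) = 495·36 = 17820.
Probability = 17820/54264 = 1485/4522.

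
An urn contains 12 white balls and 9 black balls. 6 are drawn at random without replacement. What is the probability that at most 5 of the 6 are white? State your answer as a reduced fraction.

635/646

Total selections: C(21,6) = 54264.
The complement is exactly 6 white: C(12,6)·C(9,0) = 924.
Probability = 1 − 924/54264 = 53340/54264 = 635/646.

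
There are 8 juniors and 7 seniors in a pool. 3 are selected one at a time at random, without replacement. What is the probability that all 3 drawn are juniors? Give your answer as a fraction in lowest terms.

Multiply the conditional probabilities at each draw: 8/15 · 7/14 · 6/13 = 336/2730 = 8/65.

8/65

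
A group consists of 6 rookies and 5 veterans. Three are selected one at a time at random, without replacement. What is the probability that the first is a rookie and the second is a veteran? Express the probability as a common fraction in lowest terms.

3/11

Multiply the conditional probabilities at each draw: 6/11 · 5/10 = 30/110 = 3/11.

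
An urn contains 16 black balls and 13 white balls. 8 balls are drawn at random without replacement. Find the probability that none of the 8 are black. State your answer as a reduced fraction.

There are C(29,8) = 4292145 possible selections.
Selections with no black (all white): C(13,8) = 1287.
Probability = 1287/4292145 = 1/3335.

1/3335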